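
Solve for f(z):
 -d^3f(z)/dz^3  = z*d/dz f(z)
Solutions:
 f(z) = C1 + Integral(C2*airyai(-z) + C3*airybi(-z), z)


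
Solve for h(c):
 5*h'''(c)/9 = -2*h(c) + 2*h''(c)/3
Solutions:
 h(c) = C1*exp(c*(4/(15*sqrt(209) + 217)^(1/3) + 4 + (15*sqrt(209) + 217)^(1/3))/10)*sin(sqrt(3)*c*(-(15*sqrt(209) + 217)^(1/3) + 4/(15*sqrt(209) + 217)^(1/3))/10) + C2*exp(c*(4/(15*sqrt(209) + 217)^(1/3) + 4 + (15*sqrt(209) + 217)^(1/3))/10)*cos(sqrt(3)*c*(-(15*sqrt(209) + 217)^(1/3) + 4/(15*sqrt(209) + 217)^(1/3))/10) + C3*exp(c*(-(15*sqrt(209) + 217)^(1/3) - 4/(15*sqrt(209) + 217)^(1/3) + 2)/5)


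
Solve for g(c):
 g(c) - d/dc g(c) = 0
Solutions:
 g(c) = C1*exp(c)


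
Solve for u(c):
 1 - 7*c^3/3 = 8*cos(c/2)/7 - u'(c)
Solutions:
 u(c) = C1 + 7*c^4/12 - c + 16*sin(c/2)/7


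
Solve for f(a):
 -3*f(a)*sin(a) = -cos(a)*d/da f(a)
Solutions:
 f(a) = C1/cos(a)^3


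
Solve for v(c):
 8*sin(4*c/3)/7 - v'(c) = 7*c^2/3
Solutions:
 v(c) = C1 - 7*c^3/9 - 6*cos(4*c/3)/7


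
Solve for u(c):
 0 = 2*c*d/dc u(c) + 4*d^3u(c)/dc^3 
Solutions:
 u(c) = C1 + Integral(C2*airyai(-2^(2/3)*c/2) + C3*airybi(-2^(2/3)*c/2), c)


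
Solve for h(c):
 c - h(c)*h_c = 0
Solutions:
 h(c) = -sqrt(C1 + c^2)
 h(c) = sqrt(C1 + c^2)


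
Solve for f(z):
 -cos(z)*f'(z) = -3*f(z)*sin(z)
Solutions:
 f(z) = C1/cos(z)^3


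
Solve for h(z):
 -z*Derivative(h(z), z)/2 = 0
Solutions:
 h(z) = C1


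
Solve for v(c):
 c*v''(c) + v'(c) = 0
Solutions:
 v(c) = C1 + C2*log(c)


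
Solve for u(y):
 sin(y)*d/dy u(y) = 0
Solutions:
 u(y) = C1


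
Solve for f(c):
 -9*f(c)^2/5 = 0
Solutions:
 f(c) = 0


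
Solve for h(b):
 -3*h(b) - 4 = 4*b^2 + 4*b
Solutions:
 h(b) = -4*b^2/3 - 4*b/3 - 4/3


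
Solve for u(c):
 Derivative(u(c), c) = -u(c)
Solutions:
 u(c) = C1*exp(-c)


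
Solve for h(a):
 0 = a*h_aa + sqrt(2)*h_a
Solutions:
 h(a) = C1 + C2*a^(1 - sqrt(2))


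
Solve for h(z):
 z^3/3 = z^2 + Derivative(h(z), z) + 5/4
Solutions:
 h(z) = C1 + z^4/12 - z^3/3 - 5*z/4


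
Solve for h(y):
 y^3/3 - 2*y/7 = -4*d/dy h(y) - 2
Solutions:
 h(y) = C1 - y^4/48 + y^2/28 - y/2


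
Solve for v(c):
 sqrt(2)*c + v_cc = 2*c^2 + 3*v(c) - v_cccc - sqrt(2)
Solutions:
 v(c) = C1*exp(-sqrt(2)*c*sqrt(-1 + sqrt(13))/2) + C2*exp(sqrt(2)*c*sqrt(-1 + sqrt(13))/2) + C3*sin(sqrt(2)*c*sqrt(1 + sqrt(13))/2) + C4*cos(sqrt(2)*c*sqrt(1 + sqrt(13))/2) - 2*c^2/3 + sqrt(2)*c/3 - 4/9 + sqrt(2)/3


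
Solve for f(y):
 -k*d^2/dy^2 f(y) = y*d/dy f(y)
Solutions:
 f(y) = C1 + C2*sqrt(k)*erf(sqrt(2)*y*sqrt(1/k)/2)


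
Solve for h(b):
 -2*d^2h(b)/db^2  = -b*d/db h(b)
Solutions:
 h(b) = C1 + C2*erfi(b/2)


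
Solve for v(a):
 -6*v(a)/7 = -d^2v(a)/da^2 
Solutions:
 v(a) = C1*exp(-sqrt(42)*a/7) + C2*exp(sqrt(42)*a/7)


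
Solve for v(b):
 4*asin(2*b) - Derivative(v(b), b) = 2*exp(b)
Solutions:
 v(b) = C1 + 4*b*asin(2*b) + 2*sqrt(1 - 4*b^2) - 2*exp(b)


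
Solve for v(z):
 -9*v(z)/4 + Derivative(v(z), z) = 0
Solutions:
 v(z) = C1*exp(9*z/4)


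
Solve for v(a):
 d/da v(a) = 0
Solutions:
 v(a) = C1


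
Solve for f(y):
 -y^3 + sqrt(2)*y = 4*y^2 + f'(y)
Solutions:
 f(y) = C1 - y^4/4 - 4*y^3/3 + sqrt(2)*y^2/2


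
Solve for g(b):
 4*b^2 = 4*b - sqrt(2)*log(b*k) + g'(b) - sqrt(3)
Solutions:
 g(b) = C1 + 4*b^3/3 - 2*b^2 + sqrt(2)*b*log(b*k) + b*(-sqrt(2) + sqrt(3))


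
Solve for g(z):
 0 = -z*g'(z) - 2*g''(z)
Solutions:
 g(z) = C1 + C2*erf(z/2)


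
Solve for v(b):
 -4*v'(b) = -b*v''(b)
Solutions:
 v(b) = C1 + C2*b^5


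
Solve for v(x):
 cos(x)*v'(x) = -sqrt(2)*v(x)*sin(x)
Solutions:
 v(x) = C1*cos(x)^(sqrt(2))


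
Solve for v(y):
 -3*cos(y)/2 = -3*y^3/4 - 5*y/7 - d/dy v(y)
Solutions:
 v(y) = C1 - 3*y^4/16 - 5*y^2/14 + 3*sin(y)/2


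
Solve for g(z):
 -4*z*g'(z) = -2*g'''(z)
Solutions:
 g(z) = C1 + Integral(C2*airyai(2^(1/3)*z) + C3*airybi(2^(1/3)*z), z)


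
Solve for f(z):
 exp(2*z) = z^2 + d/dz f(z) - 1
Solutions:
 f(z) = C1 - z^3/3 + z + exp(2*z)/2


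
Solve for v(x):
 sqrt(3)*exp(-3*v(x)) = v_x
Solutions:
 v(x) = log(C1 + 3*sqrt(3)*x)/3
 v(x) = log((-3^(1/3) - 3^(5/6)*I)*(C1 + sqrt(3)*x)^(1/3)/2)
 v(x) = log((-3^(1/3) + 3^(5/6)*I)*(C1 + sqrt(3)*x)^(1/3)/2)


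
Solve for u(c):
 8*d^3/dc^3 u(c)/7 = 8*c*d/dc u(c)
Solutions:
 u(c) = C1 + Integral(C2*airyai(7^(1/3)*c) + C3*airybi(7^(1/3)*c), c)


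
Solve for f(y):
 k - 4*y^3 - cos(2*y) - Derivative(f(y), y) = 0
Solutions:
 f(y) = C1 + k*y - y^4 - sin(2*y)/2


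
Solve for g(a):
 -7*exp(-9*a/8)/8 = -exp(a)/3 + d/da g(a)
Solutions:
 g(a) = C1 + exp(a)/3 + 7*exp(-9*a/8)/9


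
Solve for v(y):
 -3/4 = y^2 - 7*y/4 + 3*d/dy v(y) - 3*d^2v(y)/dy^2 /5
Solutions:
 v(y) = C1 + C2*exp(5*y) - y^3/9 + 9*y^2/40 - 4*y/25


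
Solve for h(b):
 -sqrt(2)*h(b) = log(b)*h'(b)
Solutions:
 h(b) = C1*exp(-sqrt(2)*li(b))


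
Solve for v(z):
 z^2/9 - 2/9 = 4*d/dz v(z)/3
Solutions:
 v(z) = C1 + z^3/36 - z/6


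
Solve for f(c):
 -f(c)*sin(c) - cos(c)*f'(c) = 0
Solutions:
 f(c) = C1*cos(c)


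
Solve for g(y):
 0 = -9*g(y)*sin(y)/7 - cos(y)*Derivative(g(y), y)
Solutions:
 g(y) = C1*cos(y)^(9/7)


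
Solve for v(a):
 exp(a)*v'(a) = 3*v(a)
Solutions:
 v(a) = C1*exp(-3*exp(-a))


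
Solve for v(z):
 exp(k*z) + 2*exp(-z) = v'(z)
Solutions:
 v(z) = C1 - 2*exp(-z) + exp(k*z)/k


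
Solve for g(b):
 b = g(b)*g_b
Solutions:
 g(b) = -sqrt(C1 + b^2)
 g(b) = sqrt(C1 + b^2)


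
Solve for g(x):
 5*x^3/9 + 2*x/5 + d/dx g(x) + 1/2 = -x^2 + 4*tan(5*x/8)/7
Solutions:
 g(x) = C1 - 5*x^4/36 - x^3/3 - x^2/5 - x/2 - 32*log(cos(5*x/8))/35


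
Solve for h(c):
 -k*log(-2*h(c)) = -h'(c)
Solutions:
 Integral(1/(log(-_y) + log(2)), (_y, h(c))) = C1 + c*k


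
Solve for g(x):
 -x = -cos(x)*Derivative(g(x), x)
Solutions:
 g(x) = C1 + Integral(x/cos(x), x)


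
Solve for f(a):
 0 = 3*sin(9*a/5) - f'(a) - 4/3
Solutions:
 f(a) = C1 - 4*a/3 - 5*cos(9*a/5)/3


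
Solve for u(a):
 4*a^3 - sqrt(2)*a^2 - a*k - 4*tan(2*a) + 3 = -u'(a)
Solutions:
 u(a) = C1 - a^4 + sqrt(2)*a^3/3 + a^2*k/2 - 3*a - 2*log(cos(2*a))


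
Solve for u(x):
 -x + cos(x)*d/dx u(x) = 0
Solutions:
 u(x) = C1 + Integral(x/cos(x), x)


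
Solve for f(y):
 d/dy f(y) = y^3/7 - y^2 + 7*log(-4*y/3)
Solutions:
 f(y) = C1 + y^4/28 - y^3/3 + 7*y*log(-y) + 7*y*(-log(3) - 1 + 2*log(2))


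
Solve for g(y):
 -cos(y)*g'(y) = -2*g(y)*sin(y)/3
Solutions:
 g(y) = C1/cos(y)^(2/3)


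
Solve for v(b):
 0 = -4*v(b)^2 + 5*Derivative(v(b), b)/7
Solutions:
 v(b) = -5/(C1 + 28*b)


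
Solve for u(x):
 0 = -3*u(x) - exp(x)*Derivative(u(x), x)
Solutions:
 u(x) = C1*exp(3*exp(-x))


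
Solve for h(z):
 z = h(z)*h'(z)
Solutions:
 h(z) = -sqrt(C1 + z^2)
 h(z) = sqrt(C1 + z^2)


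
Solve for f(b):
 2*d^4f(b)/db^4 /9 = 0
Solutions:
 f(b) = C1 + C2*b + C3*b^2 + C4*b^3


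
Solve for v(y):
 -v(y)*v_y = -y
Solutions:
 v(y) = -sqrt(C1 + y^2)
 v(y) = sqrt(C1 + y^2)


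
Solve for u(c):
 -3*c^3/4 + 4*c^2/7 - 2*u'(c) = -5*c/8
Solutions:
 u(c) = C1 - 3*c^4/32 + 2*c^3/21 + 5*c^2/32


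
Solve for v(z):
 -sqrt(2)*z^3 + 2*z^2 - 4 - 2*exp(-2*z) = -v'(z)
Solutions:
 v(z) = C1 + sqrt(2)*z^4/4 - 2*z^3/3 + 4*z - exp(-2*z)


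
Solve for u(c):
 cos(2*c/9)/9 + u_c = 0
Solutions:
 u(c) = C1 - sin(2*c/9)/2


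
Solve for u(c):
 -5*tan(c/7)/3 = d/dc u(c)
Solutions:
 u(c) = C1 + 35*log(cos(c/7))/3


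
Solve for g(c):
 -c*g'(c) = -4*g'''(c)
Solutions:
 g(c) = C1 + Integral(C2*airyai(2^(1/3)*c/2) + C3*airybi(2^(1/3)*c/2), c)


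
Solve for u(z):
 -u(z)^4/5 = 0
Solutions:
 u(z) = 0


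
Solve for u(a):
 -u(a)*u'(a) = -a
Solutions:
 u(a) = -sqrt(C1 + a^2)
 u(a) = sqrt(C1 + a^2)


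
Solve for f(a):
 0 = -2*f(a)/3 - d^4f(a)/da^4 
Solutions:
 f(a) = (C1*sin(6^(3/4)*a/6) + C2*cos(6^(3/4)*a/6))*exp(-6^(3/4)*a/6) + (C3*sin(6^(3/4)*a/6) + C4*cos(6^(3/4)*a/6))*exp(6^(3/4)*a/6)


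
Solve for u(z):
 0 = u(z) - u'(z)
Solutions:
 u(z) = C1*exp(z)


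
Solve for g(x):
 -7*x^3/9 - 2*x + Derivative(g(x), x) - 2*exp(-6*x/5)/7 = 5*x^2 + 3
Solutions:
 g(x) = C1 + 7*x^4/36 + 5*x^3/3 + x^2 + 3*x - 5*exp(-6*x/5)/21


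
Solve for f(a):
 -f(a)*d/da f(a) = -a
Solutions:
 f(a) = -sqrt(C1 + a^2)
 f(a) = sqrt(C1 + a^2)


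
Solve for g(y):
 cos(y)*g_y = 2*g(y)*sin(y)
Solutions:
 g(y) = C1/cos(y)^2


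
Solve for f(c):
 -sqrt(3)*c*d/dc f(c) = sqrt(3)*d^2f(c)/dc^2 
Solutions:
 f(c) = C1 + C2*erf(sqrt(2)*c/2)


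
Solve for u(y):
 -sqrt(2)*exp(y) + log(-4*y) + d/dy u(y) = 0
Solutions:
 u(y) = C1 - y*log(-y) + y*(1 - 2*log(2)) + sqrt(2)*exp(y)


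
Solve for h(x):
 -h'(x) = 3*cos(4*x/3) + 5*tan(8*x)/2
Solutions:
 h(x) = C1 + 5*log(cos(8*x))/16 - 9*sin(4*x/3)/4


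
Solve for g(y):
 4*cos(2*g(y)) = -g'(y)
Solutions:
 g(y) = -asin((C1 + exp(16*y))/(C1 - exp(16*y)))/2 + pi/2
 g(y) = asin((C1 + exp(16*y))/(C1 - exp(16*y)))/2


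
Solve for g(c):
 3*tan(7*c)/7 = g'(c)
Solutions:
 g(c) = C1 - 3*log(cos(7*c))/49


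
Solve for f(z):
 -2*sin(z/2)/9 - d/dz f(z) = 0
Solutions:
 f(z) = C1 + 4*cos(z/2)/9


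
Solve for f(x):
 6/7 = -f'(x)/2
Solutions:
 f(x) = C1 - 12*x/7


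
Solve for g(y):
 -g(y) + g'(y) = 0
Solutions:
 g(y) = C1*exp(y)


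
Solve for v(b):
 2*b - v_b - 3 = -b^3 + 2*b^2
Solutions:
 v(b) = C1 + b^4/4 - 2*b^3/3 + b^2 - 3*b


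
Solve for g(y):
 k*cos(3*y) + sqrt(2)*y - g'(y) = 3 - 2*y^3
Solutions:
 g(y) = C1 + k*sin(3*y)/3 + y^4/2 + sqrt(2)*y^2/2 - 3*y


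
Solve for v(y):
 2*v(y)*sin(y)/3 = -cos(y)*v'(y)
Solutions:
 v(y) = C1*cos(y)^(2/3)


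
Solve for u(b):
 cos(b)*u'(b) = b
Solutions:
 u(b) = C1 + Integral(b/cos(b), b)


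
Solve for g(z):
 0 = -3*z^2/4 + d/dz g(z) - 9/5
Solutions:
 g(z) = C1 + z^3/4 + 9*z/5


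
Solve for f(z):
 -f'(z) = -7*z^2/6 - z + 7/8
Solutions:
 f(z) = C1 + 7*z^3/18 + z^2/2 - 7*z/8


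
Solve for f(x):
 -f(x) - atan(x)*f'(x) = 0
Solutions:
 f(x) = C1*exp(-Integral(1/atan(x), x))


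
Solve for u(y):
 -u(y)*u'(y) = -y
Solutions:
 u(y) = -sqrt(C1 + y^2)
 u(y) = sqrt(C1 + y^2)


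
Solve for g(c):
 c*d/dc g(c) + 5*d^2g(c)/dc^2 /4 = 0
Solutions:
 g(c) = C1 + C2*erf(sqrt(10)*c/5)


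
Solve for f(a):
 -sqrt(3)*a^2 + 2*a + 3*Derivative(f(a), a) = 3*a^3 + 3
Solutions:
 f(a) = C1 + a^4/4 + sqrt(3)*a^3/9 - a^2/3 + a


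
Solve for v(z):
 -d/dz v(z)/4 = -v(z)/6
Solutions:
 v(z) = C1*exp(2*z/3)


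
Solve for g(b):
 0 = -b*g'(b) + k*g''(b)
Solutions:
 g(b) = C1 + C2*erf(sqrt(2)*b*sqrt(-1/k)/2)/sqrt(-1/k)


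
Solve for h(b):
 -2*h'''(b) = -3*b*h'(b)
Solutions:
 h(b) = C1 + Integral(C2*airyai(2^(2/3)*3^(1/3)*b/2) + C3*airybi(2^(2/3)*3^(1/3)*b/2), b)


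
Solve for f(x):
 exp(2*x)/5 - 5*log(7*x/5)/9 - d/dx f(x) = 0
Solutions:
 f(x) = C1 - 5*x*log(x)/9 + 5*x*(-log(7) + 1 + log(5))/9 + exp(2*x)/10


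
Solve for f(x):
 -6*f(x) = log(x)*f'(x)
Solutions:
 f(x) = C1*exp(-6*li(x))


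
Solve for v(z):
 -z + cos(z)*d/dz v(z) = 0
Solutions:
 v(z) = C1 + Integral(z/cos(z), z)


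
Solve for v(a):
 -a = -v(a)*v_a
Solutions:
 v(a) = -sqrt(C1 + a^2)
 v(a) = sqrt(C1 + a^2)


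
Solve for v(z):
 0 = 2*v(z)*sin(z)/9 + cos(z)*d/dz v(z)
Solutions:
 v(z) = C1*cos(z)^(2/9)


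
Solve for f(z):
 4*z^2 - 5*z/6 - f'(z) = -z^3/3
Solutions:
 f(z) = C1 + z^4/12 + 4*z^3/3 - 5*z^2/12


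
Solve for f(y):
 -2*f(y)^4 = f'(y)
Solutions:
 f(y) = (-3^(2/3) - 3*3^(1/6)*I)*(1/(C1 + 2*y))^(1/3)/6
 f(y) = (-3^(2/3) + 3*3^(1/6)*I)*(1/(C1 + 2*y))^(1/3)/6
 f(y) = (1/(C1 + 6*y))^(1/3)


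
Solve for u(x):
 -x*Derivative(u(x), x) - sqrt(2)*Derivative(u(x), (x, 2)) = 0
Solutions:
 u(x) = C1 + C2*erf(2^(1/4)*x/2)


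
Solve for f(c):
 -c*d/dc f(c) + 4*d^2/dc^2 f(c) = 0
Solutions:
 f(c) = C1 + C2*erfi(sqrt(2)*c/4)


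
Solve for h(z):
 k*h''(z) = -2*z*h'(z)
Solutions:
 h(z) = C1 + C2*sqrt(k)*erf(z*sqrt(1/k))


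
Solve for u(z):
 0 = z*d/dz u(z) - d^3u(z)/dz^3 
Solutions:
 u(z) = C1 + Integral(C2*airyai(z) + C3*airybi(z), z)


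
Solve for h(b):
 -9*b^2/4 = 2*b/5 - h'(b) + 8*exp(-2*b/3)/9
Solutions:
 h(b) = C1 + 3*b^3/4 + b^2/5 - 4*exp(-2*b/3)/3


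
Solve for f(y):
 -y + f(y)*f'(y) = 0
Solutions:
 f(y) = -sqrt(C1 + y^2)
 f(y) = sqrt(C1 + y^2)


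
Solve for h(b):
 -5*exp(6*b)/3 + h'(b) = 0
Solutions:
 h(b) = C1 + 5*exp(6*b)/18


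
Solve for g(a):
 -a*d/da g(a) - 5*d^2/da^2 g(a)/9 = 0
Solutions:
 g(a) = C1 + C2*erf(3*sqrt(10)*a/10)


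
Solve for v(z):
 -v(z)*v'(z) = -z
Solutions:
 v(z) = -sqrt(C1 + z^2)
 v(z) = sqrt(C1 + z^2)


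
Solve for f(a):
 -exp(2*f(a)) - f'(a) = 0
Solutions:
 f(a) = log(-sqrt(-1/(C1 - a))) - log(2)/2
 f(a) = log(-1/(C1 - a))/2 - log(2)/2


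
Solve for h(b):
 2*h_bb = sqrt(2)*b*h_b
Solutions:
 h(b) = C1 + C2*erfi(2^(1/4)*b/2)


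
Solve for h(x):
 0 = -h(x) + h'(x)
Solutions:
 h(x) = C1*exp(x)


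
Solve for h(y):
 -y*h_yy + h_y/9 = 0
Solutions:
 h(y) = C1 + C2*y^(10/9)


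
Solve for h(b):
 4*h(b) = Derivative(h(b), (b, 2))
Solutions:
 h(b) = C1*exp(-2*b) + C2*exp(2*b)


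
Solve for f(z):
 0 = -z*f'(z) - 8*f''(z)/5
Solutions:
 f(z) = C1 + C2*erf(sqrt(5)*z/4)


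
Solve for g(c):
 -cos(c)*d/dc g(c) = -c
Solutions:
 g(c) = C1 + Integral(c/cos(c), c)


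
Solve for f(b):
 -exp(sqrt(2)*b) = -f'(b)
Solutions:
 f(b) = C1 + sqrt(2)*exp(sqrt(2)*b)/2


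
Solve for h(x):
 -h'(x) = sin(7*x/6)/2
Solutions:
 h(x) = C1 + 3*cos(7*x/6)/7


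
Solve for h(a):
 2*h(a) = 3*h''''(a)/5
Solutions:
 h(a) = C1*exp(-10^(1/4)*3^(3/4)*a/3) + C2*exp(10^(1/4)*3^(3/4)*a/3) + C3*sin(10^(1/4)*3^(3/4)*a/3) + C4*cos(10^(1/4)*3^(3/4)*a/3)


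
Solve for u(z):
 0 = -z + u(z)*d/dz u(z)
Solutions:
 u(z) = -sqrt(C1 + z^2)
 u(z) = sqrt(C1 + z^2)


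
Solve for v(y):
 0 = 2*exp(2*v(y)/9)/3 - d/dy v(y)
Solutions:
 v(y) = 9*log(-sqrt(-1/(C1 + 2*y))) - 9*log(2) + 9*log(6)/2 + 9*log(3)
 v(y) = 9*log(-1/(C1 + 2*y))/2 - 9*log(2) + 9*log(6)/2 + 9*log(3)


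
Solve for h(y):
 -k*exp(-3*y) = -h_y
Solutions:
 h(y) = C1 - k*exp(-3*y)/3


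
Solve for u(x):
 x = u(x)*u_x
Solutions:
 u(x) = -sqrt(C1 + x^2)
 u(x) = sqrt(C1 + x^2)


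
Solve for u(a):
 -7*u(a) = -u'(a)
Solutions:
 u(a) = C1*exp(7*a)


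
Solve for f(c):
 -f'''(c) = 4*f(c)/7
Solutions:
 f(c) = C3*exp(-14^(2/3)*c/7) + (C1*sin(14^(2/3)*sqrt(3)*c/14) + C2*cos(14^(2/3)*sqrt(3)*c/14))*exp(14^(2/3)*c/14)


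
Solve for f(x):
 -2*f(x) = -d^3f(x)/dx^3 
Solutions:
 f(x) = C3*exp(2^(1/3)*x) + (C1*sin(2^(1/3)*sqrt(3)*x/2) + C2*cos(2^(1/3)*sqrt(3)*x/2))*exp(-2^(1/3)*x/2)


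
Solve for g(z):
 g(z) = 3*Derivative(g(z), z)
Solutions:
 g(z) = C1*exp(z/3)


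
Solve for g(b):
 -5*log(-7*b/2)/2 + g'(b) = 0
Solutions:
 g(b) = C1 + 5*b*log(-b)/2 + 5*b*(-1 - log(2) + log(7))/2


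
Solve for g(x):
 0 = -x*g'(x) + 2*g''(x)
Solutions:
 g(x) = C1 + C2*erfi(x/2)


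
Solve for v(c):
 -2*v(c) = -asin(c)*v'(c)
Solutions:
 v(c) = C1*exp(2*Integral(1/asin(c), c))


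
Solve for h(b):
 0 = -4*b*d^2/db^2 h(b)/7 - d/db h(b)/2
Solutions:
 h(b) = C1 + C2*b^(1/8)


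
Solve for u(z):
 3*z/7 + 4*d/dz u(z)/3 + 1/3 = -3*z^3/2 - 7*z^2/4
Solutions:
 u(z) = C1 - 9*z^4/32 - 7*z^3/16 - 9*z^2/56 - z/4


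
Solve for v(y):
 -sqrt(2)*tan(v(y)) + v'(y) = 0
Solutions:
 v(y) = pi - asin(C1*exp(sqrt(2)*y))
 v(y) = asin(C1*exp(sqrt(2)*y))


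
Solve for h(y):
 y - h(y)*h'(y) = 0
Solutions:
 h(y) = -sqrt(C1 + y^2)
 h(y) = sqrt(C1 + y^2)


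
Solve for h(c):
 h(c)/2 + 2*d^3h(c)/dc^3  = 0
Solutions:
 h(c) = C3*exp(-2^(1/3)*c/2) + (C1*sin(2^(1/3)*sqrt(3)*c/4) + C2*cos(2^(1/3)*sqrt(3)*c/4))*exp(2^(1/3)*c/4)


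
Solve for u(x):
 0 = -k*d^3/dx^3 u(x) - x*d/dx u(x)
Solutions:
 u(x) = C1 + Integral(C2*airyai(x*(-1/k)^(1/3)) + C3*airybi(x*(-1/k)^(1/3)), x)


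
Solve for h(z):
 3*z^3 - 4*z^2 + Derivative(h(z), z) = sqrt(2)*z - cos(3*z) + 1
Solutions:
 h(z) = C1 - 3*z^4/4 + 4*z^3/3 + sqrt(2)*z^2/2 + z - sin(3*z)/3


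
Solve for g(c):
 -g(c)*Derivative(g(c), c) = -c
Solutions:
 g(c) = -sqrt(C1 + c^2)
 g(c) = sqrt(C1 + c^2)


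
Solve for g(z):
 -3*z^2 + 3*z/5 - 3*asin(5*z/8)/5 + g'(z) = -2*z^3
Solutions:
 g(z) = C1 - z^4/2 + z^3 - 3*z^2/10 + 3*z*asin(5*z/8)/5 + 3*sqrt(64 - 25*z^2)/25


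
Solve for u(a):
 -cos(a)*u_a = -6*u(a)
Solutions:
 u(a) = C1*(sin(a)^3 + 3*sin(a)^2 + 3*sin(a) + 1)/(sin(a)^3 - 3*sin(a)^2 + 3*sin(a) - 1)


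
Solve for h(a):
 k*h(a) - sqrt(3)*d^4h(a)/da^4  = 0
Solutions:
 h(a) = C1*exp(-3^(7/8)*a*k^(1/4)/3) + C2*exp(3^(7/8)*a*k^(1/4)/3) + C3*exp(-3^(7/8)*I*a*k^(1/4)/3) + C4*exp(3^(7/8)*I*a*k^(1/4)/3)


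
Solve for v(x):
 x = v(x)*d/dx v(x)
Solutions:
 v(x) = -sqrt(C1 + x^2)
 v(x) = sqrt(C1 + x^2)


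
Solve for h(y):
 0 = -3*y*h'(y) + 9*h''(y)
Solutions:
 h(y) = C1 + C2*erfi(sqrt(6)*y/6)


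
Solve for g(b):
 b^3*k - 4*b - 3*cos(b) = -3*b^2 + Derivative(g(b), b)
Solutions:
 g(b) = C1 + b^4*k/4 + b^3 - 2*b^2 - 3*sin(b)


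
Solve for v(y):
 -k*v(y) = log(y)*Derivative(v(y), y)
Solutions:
 v(y) = C1*exp(-k*li(y))


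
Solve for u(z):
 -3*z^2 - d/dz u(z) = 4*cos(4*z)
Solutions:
 u(z) = C1 - z^3 - sin(4*z)


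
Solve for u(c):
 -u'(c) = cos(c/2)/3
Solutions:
 u(c) = C1 - 2*sin(c/2)/3


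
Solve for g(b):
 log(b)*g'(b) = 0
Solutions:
 g(b) = C1


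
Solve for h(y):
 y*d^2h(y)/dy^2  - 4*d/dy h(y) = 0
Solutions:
 h(y) = C1 + C2*y^5


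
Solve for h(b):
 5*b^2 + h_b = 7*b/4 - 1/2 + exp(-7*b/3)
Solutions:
 h(b) = C1 - 5*b^3/3 + 7*b^2/8 - b/2 - 3*exp(-7*b/3)/7


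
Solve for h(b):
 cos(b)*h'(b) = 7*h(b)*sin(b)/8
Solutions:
 h(b) = C1/cos(b)^(7/8)


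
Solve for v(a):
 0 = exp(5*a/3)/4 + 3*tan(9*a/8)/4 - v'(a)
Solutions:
 v(a) = C1 + 3*exp(5*a/3)/20 - 2*log(cos(9*a/8))/3


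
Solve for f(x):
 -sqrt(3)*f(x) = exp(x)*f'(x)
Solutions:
 f(x) = C1*exp(sqrt(3)*exp(-x))


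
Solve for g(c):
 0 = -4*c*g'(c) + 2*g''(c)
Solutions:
 g(c) = C1 + C2*erfi(c)


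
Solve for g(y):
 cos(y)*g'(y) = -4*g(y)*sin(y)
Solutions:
 g(y) = C1*cos(y)^4


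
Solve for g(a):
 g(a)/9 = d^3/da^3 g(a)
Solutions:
 g(a) = C3*exp(3^(1/3)*a/3) + (C1*sin(3^(5/6)*a/6) + C2*cos(3^(5/6)*a/6))*exp(-3^(1/3)*a/6)


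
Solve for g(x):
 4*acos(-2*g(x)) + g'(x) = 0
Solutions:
 Integral(1/acos(-2*_y), (_y, g(x))) = C1 - 4*x


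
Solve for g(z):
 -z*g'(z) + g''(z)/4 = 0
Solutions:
 g(z) = C1 + C2*erfi(sqrt(2)*z)


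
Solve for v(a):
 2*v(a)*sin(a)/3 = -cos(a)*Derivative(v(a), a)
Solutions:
 v(a) = C1*cos(a)^(2/3)


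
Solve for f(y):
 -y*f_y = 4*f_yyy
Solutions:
 f(y) = C1 + Integral(C2*airyai(-2^(1/3)*y/2) + C3*airybi(-2^(1/3)*y/2), y)


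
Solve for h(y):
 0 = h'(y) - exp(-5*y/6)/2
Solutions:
 h(y) = C1 - 3*exp(-5*y/6)/5


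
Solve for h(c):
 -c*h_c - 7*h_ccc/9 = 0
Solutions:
 h(c) = C1 + Integral(C2*airyai(-21^(2/3)*c/7) + C3*airybi(-21^(2/3)*c/7), c)


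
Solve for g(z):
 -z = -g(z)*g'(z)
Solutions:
 g(z) = -sqrt(C1 + z^2)
 g(z) = sqrt(C1 + z^2)


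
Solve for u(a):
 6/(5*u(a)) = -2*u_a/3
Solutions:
 u(a) = -sqrt(C1 - 90*a)/5
 u(a) = sqrt(C1 - 90*a)/5


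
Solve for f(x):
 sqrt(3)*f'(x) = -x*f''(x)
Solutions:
 f(x) = C1 + C2*x^(1 - sqrt(3))


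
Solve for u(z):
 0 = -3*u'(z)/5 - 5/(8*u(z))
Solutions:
 u(z) = -sqrt(C1 - 75*z)/6
 u(z) = sqrt(C1 - 75*z)/6


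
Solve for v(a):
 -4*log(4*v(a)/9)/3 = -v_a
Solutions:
 -3*Integral(1/(log(_y) - 2*log(3) + 2*log(2)), (_y, v(a)))/4 = C1 - a


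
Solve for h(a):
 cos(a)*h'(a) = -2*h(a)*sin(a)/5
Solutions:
 h(a) = C1*cos(a)^(2/5)


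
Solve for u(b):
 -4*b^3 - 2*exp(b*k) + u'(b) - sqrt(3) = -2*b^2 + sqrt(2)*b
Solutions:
 u(b) = C1 + b^4 - 2*b^3/3 + sqrt(2)*b^2/2 + sqrt(3)*b + 2*exp(b*k)/k


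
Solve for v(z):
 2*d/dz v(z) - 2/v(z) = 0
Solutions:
 v(z) = -sqrt(C1 + 2*z)
 v(z) = sqrt(C1 + 2*z)


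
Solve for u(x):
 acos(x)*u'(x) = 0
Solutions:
 u(x) = C1


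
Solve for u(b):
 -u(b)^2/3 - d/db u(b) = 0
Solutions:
 u(b) = 3/(C1 + b)


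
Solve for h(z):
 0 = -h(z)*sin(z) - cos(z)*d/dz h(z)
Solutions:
 h(z) = C1*cos(z)


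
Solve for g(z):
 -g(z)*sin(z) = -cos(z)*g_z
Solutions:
 g(z) = C1/cos(z)


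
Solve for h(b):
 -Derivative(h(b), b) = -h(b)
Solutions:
 h(b) = C1*exp(b)


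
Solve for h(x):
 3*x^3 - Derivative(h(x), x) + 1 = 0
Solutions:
 h(x) = C1 + 3*x^4/4 + x


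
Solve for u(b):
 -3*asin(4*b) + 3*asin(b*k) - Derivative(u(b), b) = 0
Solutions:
 u(b) = C1 - 3*b*asin(4*b) - 3*sqrt(1 - 16*b^2)/4 + 3*Piecewise((b*asin(b*k) + sqrt(-b^2*k^2 + 1)/k, Ne(k, 0)), (0, True))


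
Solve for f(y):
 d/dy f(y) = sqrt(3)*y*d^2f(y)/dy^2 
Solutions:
 f(y) = C1 + C2*y^(sqrt(3)/3 + 1)


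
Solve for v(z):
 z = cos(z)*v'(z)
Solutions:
 v(z) = C1 + Integral(z/cos(z), z)


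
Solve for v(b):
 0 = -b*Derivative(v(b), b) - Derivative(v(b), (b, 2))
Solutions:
 v(b) = C1 + C2*erf(sqrt(2)*b/2)


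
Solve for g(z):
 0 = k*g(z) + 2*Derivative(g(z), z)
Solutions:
 g(z) = C1*exp(-k*z/2)


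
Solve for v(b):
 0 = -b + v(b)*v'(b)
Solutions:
 v(b) = -sqrt(C1 + b^2)
 v(b) = sqrt(C1 + b^2)


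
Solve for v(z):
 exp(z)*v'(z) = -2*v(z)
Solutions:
 v(z) = C1*exp(2*exp(-z))


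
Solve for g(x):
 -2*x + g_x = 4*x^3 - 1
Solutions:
 g(x) = C1 + x^4 + x^2 - x


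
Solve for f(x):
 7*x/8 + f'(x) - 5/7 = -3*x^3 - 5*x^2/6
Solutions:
 f(x) = C1 - 3*x^4/4 - 5*x^3/18 - 7*x^2/16 + 5*x/7


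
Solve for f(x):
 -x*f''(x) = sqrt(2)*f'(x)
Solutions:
 f(x) = C1 + C2*x^(1 - sqrt(2))


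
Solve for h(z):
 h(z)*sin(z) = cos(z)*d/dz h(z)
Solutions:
 h(z) = C1/cos(z)


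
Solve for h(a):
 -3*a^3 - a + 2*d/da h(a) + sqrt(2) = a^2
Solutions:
 h(a) = C1 + 3*a^4/8 + a^3/6 + a^2/4 - sqrt(2)*a/2


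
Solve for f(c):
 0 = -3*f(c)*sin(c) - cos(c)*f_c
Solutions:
 f(c) = C1*cos(c)^3


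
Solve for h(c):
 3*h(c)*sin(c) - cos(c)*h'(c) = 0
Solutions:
 h(c) = C1/cos(c)^3


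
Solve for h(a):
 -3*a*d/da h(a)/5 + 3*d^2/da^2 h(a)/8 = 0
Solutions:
 h(a) = C1 + C2*erfi(2*sqrt(5)*a/5)


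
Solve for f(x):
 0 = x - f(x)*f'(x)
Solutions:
 f(x) = -sqrt(C1 + x^2)
 f(x) = sqrt(C1 + x^2)


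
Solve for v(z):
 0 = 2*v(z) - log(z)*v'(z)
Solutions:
 v(z) = C1*exp(2*li(z))


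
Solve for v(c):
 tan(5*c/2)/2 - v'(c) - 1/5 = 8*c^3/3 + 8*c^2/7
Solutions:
 v(c) = C1 - 2*c^4/3 - 8*c^3/21 - c/5 - log(cos(5*c/2))/5


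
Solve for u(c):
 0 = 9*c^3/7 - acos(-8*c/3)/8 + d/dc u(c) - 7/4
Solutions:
 u(c) = C1 - 9*c^4/28 + c*acos(-8*c/3)/8 + 7*c/4 + sqrt(9 - 64*c^2)/64


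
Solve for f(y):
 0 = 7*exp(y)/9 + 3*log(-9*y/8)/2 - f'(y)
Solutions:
 f(y) = C1 + 3*y*log(-y)/2 + y*(-9*log(2)/2 - 3/2 + 3*log(3)) + 7*exp(y)/9


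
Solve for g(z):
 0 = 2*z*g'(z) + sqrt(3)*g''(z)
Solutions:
 g(z) = C1 + C2*erf(3^(3/4)*z/3)


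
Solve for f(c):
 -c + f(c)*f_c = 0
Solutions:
 f(c) = -sqrt(C1 + c^2)
 f(c) = sqrt(C1 + c^2)


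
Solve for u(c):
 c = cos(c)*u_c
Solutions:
 u(c) = C1 + Integral(c/cos(c), c)


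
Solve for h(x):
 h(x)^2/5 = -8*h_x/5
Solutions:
 h(x) = 8/(C1 + x)


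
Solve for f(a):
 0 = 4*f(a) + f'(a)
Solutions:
 f(a) = C1*exp(-4*a)


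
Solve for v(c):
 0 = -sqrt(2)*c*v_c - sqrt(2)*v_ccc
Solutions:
 v(c) = C1 + Integral(C2*airyai(-c) + C3*airybi(-c), c)


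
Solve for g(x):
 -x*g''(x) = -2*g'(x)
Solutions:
 g(x) = C1 + C2*x^3


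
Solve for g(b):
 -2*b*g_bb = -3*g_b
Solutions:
 g(b) = C1 + C2*b^(5/2)


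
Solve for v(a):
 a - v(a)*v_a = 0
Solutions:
 v(a) = -sqrt(C1 + a^2)
 v(a) = sqrt(C1 + a^2)


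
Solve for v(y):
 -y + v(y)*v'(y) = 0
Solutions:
 v(y) = -sqrt(C1 + y^2)
 v(y) = sqrt(C1 + y^2)


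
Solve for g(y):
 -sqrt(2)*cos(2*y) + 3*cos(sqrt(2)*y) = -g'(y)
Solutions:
 g(y) = C1 + sqrt(2)*sin(2*y)/2 - 3*sqrt(2)*sin(sqrt(2)*y)/2


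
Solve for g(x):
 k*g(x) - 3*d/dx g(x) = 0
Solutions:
 g(x) = C1*exp(k*x/3)


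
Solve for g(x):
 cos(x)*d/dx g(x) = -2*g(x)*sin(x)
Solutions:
 g(x) = C1*cos(x)^2


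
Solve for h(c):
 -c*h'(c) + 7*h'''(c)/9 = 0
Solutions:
 h(c) = C1 + Integral(C2*airyai(21^(2/3)*c/7) + C3*airybi(21^(2/3)*c/7), c)


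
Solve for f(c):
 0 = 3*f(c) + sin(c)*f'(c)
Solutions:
 f(c) = C1*(cos(c) + 1)^(3/2)/(cos(c) - 1)^(3/2)


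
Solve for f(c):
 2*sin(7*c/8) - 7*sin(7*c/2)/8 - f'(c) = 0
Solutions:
 f(c) = C1 - 16*cos(7*c/8)/7 + cos(7*c/2)/4


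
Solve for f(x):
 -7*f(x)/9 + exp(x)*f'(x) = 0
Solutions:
 f(x) = C1*exp(-7*exp(-x)/9)


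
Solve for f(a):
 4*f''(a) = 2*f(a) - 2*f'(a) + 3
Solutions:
 f(a) = C1*exp(-a) + C2*exp(a/2) - 3/2


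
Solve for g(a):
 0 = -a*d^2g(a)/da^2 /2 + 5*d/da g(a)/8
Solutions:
 g(a) = C1 + C2*a^(9/4)


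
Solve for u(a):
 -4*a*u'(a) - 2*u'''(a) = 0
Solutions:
 u(a) = C1 + Integral(C2*airyai(-2^(1/3)*a) + C3*airybi(-2^(1/3)*a), a)


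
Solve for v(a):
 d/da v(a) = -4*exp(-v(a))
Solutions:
 v(a) = log(C1 - 4*a)


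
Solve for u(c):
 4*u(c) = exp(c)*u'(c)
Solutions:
 u(c) = C1*exp(-4*exp(-c))


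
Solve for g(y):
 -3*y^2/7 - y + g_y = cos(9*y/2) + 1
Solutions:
 g(y) = C1 + y^3/7 + y^2/2 + y + 2*sin(9*y/2)/9


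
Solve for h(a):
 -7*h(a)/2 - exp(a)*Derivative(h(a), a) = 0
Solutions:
 h(a) = C1*exp(7*exp(-a)/2)


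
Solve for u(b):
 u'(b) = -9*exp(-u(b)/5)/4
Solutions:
 u(b) = 5*log(C1 - 9*b/20)


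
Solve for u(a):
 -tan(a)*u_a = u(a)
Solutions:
 u(a) = C1/sin(a)


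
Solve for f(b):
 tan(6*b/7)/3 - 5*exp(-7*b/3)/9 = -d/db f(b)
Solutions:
 f(b) = C1 - 7*log(tan(6*b/7)^2 + 1)/36 - 5*exp(-7*b/3)/21


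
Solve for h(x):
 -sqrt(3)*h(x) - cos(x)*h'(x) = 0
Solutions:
 h(x) = C1*(sin(x) - 1)^(sqrt(3)/2)/(sin(x) + 1)^(sqrt(3)/2)


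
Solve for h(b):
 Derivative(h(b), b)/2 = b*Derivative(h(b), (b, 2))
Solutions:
 h(b) = C1 + C2*b^(3/2)


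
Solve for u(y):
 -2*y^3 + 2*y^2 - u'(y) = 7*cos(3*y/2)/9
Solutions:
 u(y) = C1 - y^4/2 + 2*y^3/3 - 14*sin(3*y/2)/27


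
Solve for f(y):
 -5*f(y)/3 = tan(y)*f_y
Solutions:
 f(y) = C1/sin(y)^(5/3)


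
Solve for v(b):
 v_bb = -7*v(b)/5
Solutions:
 v(b) = C1*sin(sqrt(35)*b/5) + C2*cos(sqrt(35)*b/5)


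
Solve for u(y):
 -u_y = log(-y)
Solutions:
 u(y) = C1 - y*log(-y) + y


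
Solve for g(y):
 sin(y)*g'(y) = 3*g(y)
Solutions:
 g(y) = C1*(cos(y) - 1)^(3/2)/(cos(y) + 1)^(3/2)


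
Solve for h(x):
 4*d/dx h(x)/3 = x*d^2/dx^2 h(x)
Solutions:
 h(x) = C1 + C2*x^(7/3)


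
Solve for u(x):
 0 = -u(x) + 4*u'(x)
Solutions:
 u(x) = C1*exp(x/4)


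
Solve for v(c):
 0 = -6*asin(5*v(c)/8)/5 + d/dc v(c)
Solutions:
 Integral(1/asin(5*_y/8), (_y, v(c))) = C1 + 6*c/5


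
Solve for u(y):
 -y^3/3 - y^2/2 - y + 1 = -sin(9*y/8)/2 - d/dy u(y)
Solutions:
 u(y) = C1 + y^4/12 + y^3/6 + y^2/2 - y + 4*cos(9*y/8)/9


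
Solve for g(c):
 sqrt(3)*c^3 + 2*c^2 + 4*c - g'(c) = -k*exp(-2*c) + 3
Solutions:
 g(c) = C1 + sqrt(3)*c^4/4 + 2*c^3/3 + 2*c^2 - 3*c - k*exp(-2*c)/2


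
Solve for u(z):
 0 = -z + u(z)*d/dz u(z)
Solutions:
 u(z) = -sqrt(C1 + z^2)
 u(z) = sqrt(C1 + z^2)


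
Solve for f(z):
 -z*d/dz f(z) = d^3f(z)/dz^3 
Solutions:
 f(z) = C1 + Integral(C2*airyai(-z) + C3*airybi(-z), z)


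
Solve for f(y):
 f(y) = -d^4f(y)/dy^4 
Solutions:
 f(y) = (C1*sin(sqrt(2)*y/2) + C2*cos(sqrt(2)*y/2))*exp(-sqrt(2)*y/2) + (C3*sin(sqrt(2)*y/2) + C4*cos(sqrt(2)*y/2))*exp(sqrt(2)*y/2)


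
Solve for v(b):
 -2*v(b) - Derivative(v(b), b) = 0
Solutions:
 v(b) = C1*exp(-2*b)


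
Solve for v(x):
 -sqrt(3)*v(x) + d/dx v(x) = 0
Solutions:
 v(x) = C1*exp(sqrt(3)*x)


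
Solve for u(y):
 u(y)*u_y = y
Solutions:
 u(y) = -sqrt(C1 + y^2)
 u(y) = sqrt(C1 + y^2)


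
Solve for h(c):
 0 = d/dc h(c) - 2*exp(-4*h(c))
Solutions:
 h(c) = log(-I*(C1 + 8*c)^(1/4))
 h(c) = log(I*(C1 + 8*c)^(1/4))
 h(c) = log(-(C1 + 8*c)^(1/4))
 h(c) = log(C1 + 8*c)/4


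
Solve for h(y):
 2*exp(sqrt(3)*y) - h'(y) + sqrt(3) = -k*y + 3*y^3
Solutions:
 h(y) = C1 + k*y^2/2 - 3*y^4/4 + sqrt(3)*y + 2*sqrt(3)*exp(sqrt(3)*y)/3


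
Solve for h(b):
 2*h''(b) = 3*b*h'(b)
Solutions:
 h(b) = C1 + C2*erfi(sqrt(3)*b/2)


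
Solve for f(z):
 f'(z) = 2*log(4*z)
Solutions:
 f(z) = C1 + 2*z*log(z) - 2*z + z*log(16)


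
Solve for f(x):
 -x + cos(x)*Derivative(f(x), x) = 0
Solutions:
 f(x) = C1 + Integral(x/cos(x), x)


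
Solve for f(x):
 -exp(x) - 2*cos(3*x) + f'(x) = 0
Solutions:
 f(x) = C1 + exp(x) + 2*sin(3*x)/3


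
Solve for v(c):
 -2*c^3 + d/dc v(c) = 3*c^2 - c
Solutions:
 v(c) = C1 + c^4/2 + c^3 - c^2/2


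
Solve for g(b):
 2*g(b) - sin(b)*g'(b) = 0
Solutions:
 g(b) = C1*(cos(b) - 1)/(cos(b) + 1)


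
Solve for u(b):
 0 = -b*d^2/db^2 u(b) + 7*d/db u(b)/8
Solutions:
 u(b) = C1 + C2*b^(15/8)


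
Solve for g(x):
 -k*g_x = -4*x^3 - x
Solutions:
 g(x) = C1 + x^4/k + x^2/(2*k)


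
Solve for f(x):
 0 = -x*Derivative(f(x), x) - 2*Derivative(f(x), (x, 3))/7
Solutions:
 f(x) = C1 + Integral(C2*airyai(-2^(2/3)*7^(1/3)*x/2) + C3*airybi(-2^(2/3)*7^(1/3)*x/2), x)


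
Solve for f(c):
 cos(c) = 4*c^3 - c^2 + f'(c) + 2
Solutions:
 f(c) = C1 - c^4 + c^3/3 - 2*c + sin(c)


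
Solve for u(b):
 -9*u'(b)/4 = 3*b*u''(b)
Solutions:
 u(b) = C1 + C2*b^(1/4)


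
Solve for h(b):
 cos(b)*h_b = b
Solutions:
 h(b) = C1 + Integral(b/cos(b), b)


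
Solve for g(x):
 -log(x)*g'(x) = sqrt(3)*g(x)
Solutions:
 g(x) = C1*exp(-sqrt(3)*li(x))


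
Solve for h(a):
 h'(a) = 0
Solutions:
 h(a) = C1


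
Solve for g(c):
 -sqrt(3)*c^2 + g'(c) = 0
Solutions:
 g(c) = C1 + sqrt(3)*c^3/3


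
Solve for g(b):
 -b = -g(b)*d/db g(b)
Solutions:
 g(b) = -sqrt(C1 + b^2)
 g(b) = sqrt(C1 + b^2)


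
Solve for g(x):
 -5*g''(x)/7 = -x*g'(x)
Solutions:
 g(x) = C1 + C2*erfi(sqrt(70)*x/10)


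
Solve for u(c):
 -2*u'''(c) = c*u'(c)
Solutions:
 u(c) = C1 + Integral(C2*airyai(-2^(2/3)*c/2) + C3*airybi(-2^(2/3)*c/2), c)


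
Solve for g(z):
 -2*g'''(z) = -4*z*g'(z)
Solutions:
 g(z) = C1 + Integral(C2*airyai(2^(1/3)*z) + C3*airybi(2^(1/3)*z), z)


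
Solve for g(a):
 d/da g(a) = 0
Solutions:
 g(a) = C1


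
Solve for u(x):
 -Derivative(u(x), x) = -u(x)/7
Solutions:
 u(x) = C1*exp(x/7)


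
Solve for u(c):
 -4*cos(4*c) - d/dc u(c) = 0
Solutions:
 u(c) = C1 - sin(4*c)


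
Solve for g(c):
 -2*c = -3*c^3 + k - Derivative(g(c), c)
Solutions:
 g(c) = C1 - 3*c^4/4 + c^2 + c*k


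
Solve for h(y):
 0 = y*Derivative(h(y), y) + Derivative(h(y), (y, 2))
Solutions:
 h(y) = C1 + C2*erf(sqrt(2)*y/2)


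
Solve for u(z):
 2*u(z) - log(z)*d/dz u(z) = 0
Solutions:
 u(z) = C1*exp(2*li(z))


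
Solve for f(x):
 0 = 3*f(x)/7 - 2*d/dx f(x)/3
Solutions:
 f(x) = C1*exp(9*x/14)


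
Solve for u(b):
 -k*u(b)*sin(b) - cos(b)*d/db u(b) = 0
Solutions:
 u(b) = C1*exp(k*log(cos(b)))


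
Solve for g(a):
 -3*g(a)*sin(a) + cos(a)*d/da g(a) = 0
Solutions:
 g(a) = C1/cos(a)^3


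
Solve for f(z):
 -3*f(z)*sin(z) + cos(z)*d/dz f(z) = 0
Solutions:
 f(z) = C1/cos(z)^3


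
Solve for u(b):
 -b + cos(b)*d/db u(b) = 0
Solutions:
 u(b) = C1 + Integral(b/cos(b), b)


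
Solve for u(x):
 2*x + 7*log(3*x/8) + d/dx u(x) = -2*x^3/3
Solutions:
 u(x) = C1 - x^4/6 - x^2 - 7*x*log(x) + x*log(2097152/2187) + 7*x


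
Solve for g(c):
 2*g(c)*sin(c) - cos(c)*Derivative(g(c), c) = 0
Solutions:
 g(c) = C1/cos(c)^2


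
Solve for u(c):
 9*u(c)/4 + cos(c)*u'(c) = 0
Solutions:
 u(c) = C1*(sin(c) - 1)^(9/8)/(sin(c) + 1)^(9/8)


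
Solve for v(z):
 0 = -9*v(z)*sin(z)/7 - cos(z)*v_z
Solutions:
 v(z) = C1*cos(z)^(9/7)


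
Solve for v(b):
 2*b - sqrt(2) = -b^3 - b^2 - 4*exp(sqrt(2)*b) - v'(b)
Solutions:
 v(b) = C1 - b^4/4 - b^3/3 - b^2 + sqrt(2)*b - 2*sqrt(2)*exp(sqrt(2)*b)


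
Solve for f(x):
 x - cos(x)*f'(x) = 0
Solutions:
 f(x) = C1 + Integral(x/cos(x), x)


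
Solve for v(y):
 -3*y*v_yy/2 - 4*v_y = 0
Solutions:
 v(y) = C1 + C2/y^(5/3)


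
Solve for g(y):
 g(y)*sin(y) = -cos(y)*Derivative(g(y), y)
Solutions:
 g(y) = C1*cos(y)


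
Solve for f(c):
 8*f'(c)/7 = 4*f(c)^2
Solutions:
 f(c) = -2/(C1 + 7*c)


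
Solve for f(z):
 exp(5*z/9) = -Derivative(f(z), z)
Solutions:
 f(z) = C1 - 9*exp(5*z/9)/5


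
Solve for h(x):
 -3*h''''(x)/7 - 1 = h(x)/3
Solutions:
 h(x) = (C1*sin(sqrt(6)*7^(1/4)*x/6) + C2*cos(sqrt(6)*7^(1/4)*x/6))*exp(-sqrt(6)*7^(1/4)*x/6) + (C3*sin(sqrt(6)*7^(1/4)*x/6) + C4*cos(sqrt(6)*7^(1/4)*x/6))*exp(sqrt(6)*7^(1/4)*x/6) - 3


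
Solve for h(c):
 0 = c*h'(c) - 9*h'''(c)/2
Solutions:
 h(c) = C1 + Integral(C2*airyai(6^(1/3)*c/3) + C3*airybi(6^(1/3)*c/3), c)


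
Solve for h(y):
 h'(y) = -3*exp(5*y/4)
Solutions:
 h(y) = C1 - 12*exp(5*y/4)/5


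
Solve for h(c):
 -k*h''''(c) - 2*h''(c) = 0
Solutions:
 h(c) = C1 + C2*c + C3*exp(-sqrt(2)*c*sqrt(-1/k)) + C4*exp(sqrt(2)*c*sqrt(-1/k))


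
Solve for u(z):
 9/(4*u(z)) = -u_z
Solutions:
 u(z) = -sqrt(C1 - 18*z)/2
 u(z) = sqrt(C1 - 18*z)/2


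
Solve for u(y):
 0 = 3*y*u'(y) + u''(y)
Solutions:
 u(y) = C1 + C2*erf(sqrt(6)*y/2)


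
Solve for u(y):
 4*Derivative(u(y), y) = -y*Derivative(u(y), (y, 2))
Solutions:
 u(y) = C1 + C2/y^3


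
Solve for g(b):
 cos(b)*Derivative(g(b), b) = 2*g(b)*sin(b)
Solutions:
 g(b) = C1/cos(b)^2


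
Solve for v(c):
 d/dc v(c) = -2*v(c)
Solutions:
 v(c) = C1*exp(-2*c)


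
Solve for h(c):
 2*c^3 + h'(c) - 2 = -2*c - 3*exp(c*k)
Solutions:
 h(c) = C1 - c^4/2 - c^2 + 2*c - 3*exp(c*k)/k


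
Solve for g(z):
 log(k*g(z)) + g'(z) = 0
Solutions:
 li(k*g(z))/k = C1 - z


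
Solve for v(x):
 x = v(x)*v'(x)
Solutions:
 v(x) = -sqrt(C1 + x^2)
 v(x) = sqrt(C1 + x^2)


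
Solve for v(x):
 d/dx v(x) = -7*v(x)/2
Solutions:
 v(x) = C1*exp(-7*x/2)


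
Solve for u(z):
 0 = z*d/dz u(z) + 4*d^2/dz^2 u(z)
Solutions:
 u(z) = C1 + C2*erf(sqrt(2)*z/4)


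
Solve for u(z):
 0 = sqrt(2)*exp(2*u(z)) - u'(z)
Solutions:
 u(z) = log(-sqrt(-1/(C1 + sqrt(2)*z))) - log(2)/2
 u(z) = log(-1/(C1 + sqrt(2)*z))/2 - log(2)/2


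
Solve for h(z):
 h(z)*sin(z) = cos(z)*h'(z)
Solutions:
 h(z) = C1/cos(z)


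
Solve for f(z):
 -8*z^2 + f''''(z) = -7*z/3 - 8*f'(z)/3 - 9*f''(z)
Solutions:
 f(z) = C1 + C2*exp(3^(1/3)*z*(-9/(4 + sqrt(259))^(1/3) + 3^(1/3)*(4 + sqrt(259))^(1/3))/6)*sin(3^(1/6)*z*(3*3^(2/3)/(4 + sqrt(259))^(1/3) + (4 + sqrt(259))^(1/3))/2) + C3*exp(3^(1/3)*z*(-9/(4 + sqrt(259))^(1/3) + 3^(1/3)*(4 + sqrt(259))^(1/3))/6)*cos(3^(1/6)*z*(3*3^(2/3)/(4 + sqrt(259))^(1/3) + (4 + sqrt(259))^(1/3))/2) + C4*exp(3^(1/3)*z*(-3^(1/3)*(4 + sqrt(259))^(1/3)/3 + 3/(4 + sqrt(259))^(1/3))) + z^3 - 169*z^2/16 + 4563*z/64


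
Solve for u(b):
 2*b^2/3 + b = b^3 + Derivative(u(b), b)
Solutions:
 u(b) = C1 - b^4/4 + 2*b^3/9 + b^2/2


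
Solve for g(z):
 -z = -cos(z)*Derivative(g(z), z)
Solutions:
 g(z) = C1 + Integral(z/cos(z), z)


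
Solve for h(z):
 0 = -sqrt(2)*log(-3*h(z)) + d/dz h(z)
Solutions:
 -sqrt(2)*Integral(1/(log(-_y) + log(3)), (_y, h(z)))/2 = C1 - z


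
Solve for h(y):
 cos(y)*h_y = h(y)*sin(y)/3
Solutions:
 h(y) = C1/cos(y)^(1/3)


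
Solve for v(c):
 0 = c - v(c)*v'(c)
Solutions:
 v(c) = -sqrt(C1 + c^2)
 v(c) = sqrt(C1 + c^2)


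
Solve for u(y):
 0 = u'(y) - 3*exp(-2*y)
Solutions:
 u(y) = C1 - 3*exp(-2*y)/2


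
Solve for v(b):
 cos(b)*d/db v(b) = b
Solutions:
 v(b) = C1 + Integral(b/cos(b), b)


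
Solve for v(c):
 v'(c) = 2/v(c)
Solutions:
 v(c) = -sqrt(C1 + 4*c)
 v(c) = sqrt(C1 + 4*c)


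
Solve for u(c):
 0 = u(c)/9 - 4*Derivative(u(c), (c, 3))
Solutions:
 u(c) = C3*exp(6^(1/3)*c/6) + (C1*sin(2^(1/3)*3^(5/6)*c/12) + C2*cos(2^(1/3)*3^(5/6)*c/12))*exp(-6^(1/3)*c/12)


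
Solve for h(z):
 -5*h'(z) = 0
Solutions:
 h(z) = C1


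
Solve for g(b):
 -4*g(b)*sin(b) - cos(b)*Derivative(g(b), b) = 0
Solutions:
 g(b) = C1*cos(b)^4


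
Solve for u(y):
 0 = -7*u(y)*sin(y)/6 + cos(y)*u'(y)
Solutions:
 u(y) = C1/cos(y)^(7/6)


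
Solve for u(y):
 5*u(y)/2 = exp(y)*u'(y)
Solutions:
 u(y) = C1*exp(-5*exp(-y)/2)


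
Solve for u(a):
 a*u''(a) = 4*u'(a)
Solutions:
 u(a) = C1 + C2*a^5


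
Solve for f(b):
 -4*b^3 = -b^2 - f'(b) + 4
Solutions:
 f(b) = C1 + b^4 - b^3/3 + 4*b


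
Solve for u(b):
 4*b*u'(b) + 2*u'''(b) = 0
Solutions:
 u(b) = C1 + Integral(C2*airyai(-2^(1/3)*b) + C3*airybi(-2^(1/3)*b), b)


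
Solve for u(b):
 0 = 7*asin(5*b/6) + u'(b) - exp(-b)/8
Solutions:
 u(b) = C1 - 7*b*asin(5*b/6) - 7*sqrt(36 - 25*b^2)/5 - exp(-b)/8


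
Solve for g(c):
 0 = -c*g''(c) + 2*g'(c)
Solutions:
 g(c) = C1 + C2*c^3


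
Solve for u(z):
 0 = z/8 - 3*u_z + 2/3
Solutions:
 u(z) = C1 + z^2/48 + 2*z/9


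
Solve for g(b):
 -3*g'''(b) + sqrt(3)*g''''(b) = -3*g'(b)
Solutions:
 g(b) = C1 + C2*exp(b*(2*2^(1/3)*3^(2/3)/(3*sqrt(15) + 7*sqrt(3))^(1/3) + 2^(2/3)*3^(1/3)*(3*sqrt(15) + 7*sqrt(3))^(1/3) + 4*sqrt(3))/12)*sin(2^(1/3)*3^(1/6)*b*(-2^(1/3)*3^(2/3)*(3*sqrt(15) + 7*sqrt(3))^(1/3) + 6/(3*sqrt(15) + 7*sqrt(3))^(1/3))/12) + C3*exp(b*(2*2^(1/3)*3^(2/3)/(3*sqrt(15) + 7*sqrt(3))^(1/3) + 2^(2/3)*3^(1/3)*(3*sqrt(15) + 7*sqrt(3))^(1/3) + 4*sqrt(3))/12)*cos(2^(1/3)*3^(1/6)*b*(-2^(1/3)*3^(2/3)*(3*sqrt(15) + 7*sqrt(3))^(1/3) + 6/(3*sqrt(15) + 7*sqrt(3))^(1/3))/12) + C4*exp(b*(-2^(2/3)*3^(1/3)*(3*sqrt(15) + 7*sqrt(3))^(1/3) - 2*2^(1/3)*3^(2/3)/(3*sqrt(15) + 7*sqrt(3))^(1/3) + 2*sqrt(3))/6)


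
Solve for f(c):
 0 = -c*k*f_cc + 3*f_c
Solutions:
 f(c) = C1 + c^(((re(k) + 3)*re(k) + im(k)^2)/(re(k)^2 + im(k)^2))*(C2*sin(3*log(c)*Abs(im(k))/(re(k)^2 + im(k)^2)) + C3*cos(3*log(c)*im(k)/(re(k)^2 + im(k)^2)))


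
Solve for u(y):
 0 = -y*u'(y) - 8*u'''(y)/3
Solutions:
 u(y) = C1 + Integral(C2*airyai(-3^(1/3)*y/2) + C3*airybi(-3^(1/3)*y/2), y)


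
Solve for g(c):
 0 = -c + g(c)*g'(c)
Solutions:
 g(c) = -sqrt(C1 + c^2)
 g(c) = sqrt(C1 + c^2)


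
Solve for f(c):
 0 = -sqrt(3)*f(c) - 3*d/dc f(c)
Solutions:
 f(c) = C1*exp(-sqrt(3)*c/3)


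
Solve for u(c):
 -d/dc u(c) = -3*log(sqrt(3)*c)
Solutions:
 u(c) = C1 + 3*c*log(c) - 3*c + 3*c*log(3)/2


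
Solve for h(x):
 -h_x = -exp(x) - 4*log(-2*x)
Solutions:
 h(x) = C1 + 4*x*log(-x) + 4*x*(-1 + log(2)) + exp(x)


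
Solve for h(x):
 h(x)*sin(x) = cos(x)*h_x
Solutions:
 h(x) = C1/cos(x)


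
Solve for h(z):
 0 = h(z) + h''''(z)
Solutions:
 h(z) = (C1*sin(sqrt(2)*z/2) + C2*cos(sqrt(2)*z/2))*exp(-sqrt(2)*z/2) + (C3*sin(sqrt(2)*z/2) + C4*cos(sqrt(2)*z/2))*exp(sqrt(2)*z/2)


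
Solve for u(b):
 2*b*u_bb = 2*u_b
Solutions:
 u(b) = C1 + C2*b^2


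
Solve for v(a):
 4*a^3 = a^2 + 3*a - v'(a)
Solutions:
 v(a) = C1 - a^4 + a^3/3 + 3*a^2/2


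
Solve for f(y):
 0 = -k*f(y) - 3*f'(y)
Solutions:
 f(y) = C1*exp(-k*y/3)


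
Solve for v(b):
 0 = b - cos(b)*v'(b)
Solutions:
 v(b) = C1 + Integral(b/cos(b), b)


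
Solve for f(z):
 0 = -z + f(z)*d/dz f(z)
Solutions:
 f(z) = -sqrt(C1 + z^2)
 f(z) = sqrt(C1 + z^2)
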